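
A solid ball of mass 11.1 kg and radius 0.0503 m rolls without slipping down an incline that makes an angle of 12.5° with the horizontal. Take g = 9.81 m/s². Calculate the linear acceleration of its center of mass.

Translation along the incline: Mg sinθ − f = Ma.
Rotation about the center: fR = Iα with I = (2/5)MR². No-slip gives a = αR, so f = (I/R²)a = (2/5)M a.
Substituting: Mg sinθ = (1 + 0.4000)Ma, so a = g sinθ/(1 + 0.4000) = (9.81) sin 12.5° / 1.400 = 1.517 m/s².

a ≈ 1.52 m/s²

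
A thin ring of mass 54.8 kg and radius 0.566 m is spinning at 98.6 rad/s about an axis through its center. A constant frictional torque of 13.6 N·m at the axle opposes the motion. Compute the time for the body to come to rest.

I = MR² = (54.8)(0.566)² = 17.56 kg·m².
The net torque has magnitude 13.6 N·m, opposing ω.
|α| = τ/I = 13.60/17.56 = 0.7747 rad/s² (deceleration).
0 = ω₀ − |α|t ⇒ t = ω₀/|α| = 98.6/0.7747 = 127.3 s.

t ≈ 127 s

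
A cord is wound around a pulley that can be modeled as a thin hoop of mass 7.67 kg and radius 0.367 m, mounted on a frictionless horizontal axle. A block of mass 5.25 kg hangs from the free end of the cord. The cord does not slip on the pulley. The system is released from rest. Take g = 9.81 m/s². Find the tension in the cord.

I = MR² = (7.67)(0.367)² = 1.033 kg·m².
Block: mg − T = ma. Pulley: TR = Iα. No-slip: a = αR, so T = (I/R²)a = 7.670·a.
Then mg = (m + 7.670)a, so a = (5.25)(9.81)/(5.25 + 7.670) = 3.986 m/s².
T = 7.670·a = 30.57 N.

T ≈ 30.6 N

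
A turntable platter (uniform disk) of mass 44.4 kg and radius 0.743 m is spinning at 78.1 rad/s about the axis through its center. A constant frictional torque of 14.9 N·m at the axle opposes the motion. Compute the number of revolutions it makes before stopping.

I = ½MR² = (1/2)(44.4)(0.743)² = 12.26 kg·m².
The net torque has magnitude 14.9 N·m, opposing ω.
|α| = τ/I = 14.90/12.26 = 1.216 rad/s² (deceleration).
ω² = ω₀² − 2|α|θ with ω = 0 ⇒ θ = ω₀²/(2|α|) = 2509 rad = 399.2 rev.

≈ 399 revolutions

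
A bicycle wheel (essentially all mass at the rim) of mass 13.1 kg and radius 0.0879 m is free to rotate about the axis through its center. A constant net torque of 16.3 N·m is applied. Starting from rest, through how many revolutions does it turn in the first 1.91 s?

I = MR² = (13.1)(0.0879)² = 0.1012 kg·m².
α = τ/I = 16.3/0.1012 = 161.0 rad/s².
θ = ½αt² = ½(161.0)(1.91)² = 293.7 rad.
Revolutions = θ/(2π) = 46.75.

≈ 46.8 revolutions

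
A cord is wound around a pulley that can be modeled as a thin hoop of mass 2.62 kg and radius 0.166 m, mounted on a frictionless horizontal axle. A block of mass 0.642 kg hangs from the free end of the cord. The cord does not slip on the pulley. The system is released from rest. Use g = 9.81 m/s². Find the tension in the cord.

I = MR² = (2.62)(0.166)² = 0.07220 kg·m².
Block: mg − T = ma. Pulley: TR = Iα. No-slip: a = αR, so T = (I/R²)a = 2.620·a.
Then mg = (m + 2.620)a, so a = (0.642)(9.81)/(0.642 + 2.620) = 1.931 m/s².
T = 2.620·a = 5.058 N.

T ≈ 5.06 N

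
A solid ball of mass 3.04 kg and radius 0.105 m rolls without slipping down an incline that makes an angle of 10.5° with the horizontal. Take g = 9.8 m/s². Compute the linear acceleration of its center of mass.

a ≈ 1.28 m/s²

Translation along the incline: Mg sinθ − f = Ma.
Rotation about the center: fR = Iα with I = (2/5)MR². No-slip gives a = αR, so f = (I/R²)a = (2/5)M a.
Substituting: Mg sinθ = (1 + 0.4000)Ma, so a = g sinθ/(1 + 0.4000) = (9.8) sin 10.5° / 1.400 = 1.276 m/s².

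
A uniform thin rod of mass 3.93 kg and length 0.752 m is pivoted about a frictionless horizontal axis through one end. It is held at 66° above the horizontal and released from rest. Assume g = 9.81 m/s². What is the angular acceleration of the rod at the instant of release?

α ≈ 7.96 rad/s²

About the pivot, I = (1/3)ML² = (1/3)(3.93)(0.752)² = 0.7408 kg·m².
The weight acts at the center, a distance L/2 = 0.3760 m from the pivot; τ = Mg(L/2) cos 66° = 5.896 N·m.
α = τ/I = 5.896/0.7408 = 7.959 rad/s².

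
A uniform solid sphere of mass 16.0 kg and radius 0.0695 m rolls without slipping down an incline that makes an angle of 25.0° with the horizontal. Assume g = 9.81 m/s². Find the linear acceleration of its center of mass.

Translation along the incline: Mg sinθ − f = Ma.
Rotation about the center: fR = Iα with I = (2/5)MR². No-slip gives a = αR, so f = (I/R²)a = (2/5)M a.
Substituting: Mg sinθ = (1 + 0.4000)Ma, so a = g sinθ/(1 + 0.4000) = (9.81) sin 25.0° / 1.400 = 2.961 m/s².

a ≈ 2.96 m/s²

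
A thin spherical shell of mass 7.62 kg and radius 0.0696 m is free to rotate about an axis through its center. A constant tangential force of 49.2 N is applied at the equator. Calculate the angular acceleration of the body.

I = (2/3)MR² = (2/3)(7.62)(0.0696)² = 0.02461 kg·m².
τ = F R = (49.2)(0.0696) = 3.424 N·m.
From τ = Iα: α = 3.424/0.02461 = 139.2 rad/s².

α ≈ 139 rad/s²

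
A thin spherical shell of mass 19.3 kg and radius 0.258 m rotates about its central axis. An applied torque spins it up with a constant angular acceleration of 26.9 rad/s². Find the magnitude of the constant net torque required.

I = (2/3)MR² = (2/3)(19.3)(0.258)² = 0.8565 kg·m².
τ = Iα = (0.8565)(26.90) = 23.04 N·m.

τ ≈ 23.0 N·m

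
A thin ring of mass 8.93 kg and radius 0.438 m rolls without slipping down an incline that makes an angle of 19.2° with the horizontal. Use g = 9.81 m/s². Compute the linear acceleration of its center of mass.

Translation along the incline: Mg sinθ − f = Ma.
Rotation about the center: fR = Iα with I = MR². No-slip gives a = αR, so f = (I/R²)a = M a.
Substituting: Mg sinθ = (1 + 1.000)Ma, so a = g sinθ/(1 + 1.000) = (9.81) sin 19.2° / 2.000 = 1.613 m/s².

a ≈ 1.61 m/s²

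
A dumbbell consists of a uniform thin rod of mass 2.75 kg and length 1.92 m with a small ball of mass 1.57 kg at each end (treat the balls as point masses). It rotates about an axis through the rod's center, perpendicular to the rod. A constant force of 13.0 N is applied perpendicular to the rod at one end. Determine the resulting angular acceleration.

α ≈ 3.34 rad/s²

I_rod = (1/12)ML² = (1/12)(2.75)(1.92)² = 0.8448 kg·m².
I_balls = 2·m·(L/2)² = 2(1.57)(0.9600)² = 2.894 kg·m².
Total I = 3.739 kg·m².
τ = F·(L/2) = (13.0)(0.960) = 12.48 N·m.
α = τ/I = 12.48/3.739 = 3.338 rad/s².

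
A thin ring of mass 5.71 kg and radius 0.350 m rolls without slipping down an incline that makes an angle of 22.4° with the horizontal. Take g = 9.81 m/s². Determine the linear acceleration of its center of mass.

a ≈ 1.87 m/s²

Translation along the incline: Mg sinθ − f = Ma.
Rotation about the center: fR = Iα with I = MR². No-slip gives a = αR, so f = (I/R²)a = M a.
Substituting: Mg sinθ = (1 + 1.000)Ma, so a = g sinθ/(1 + 1.000) = (9.81) sin 22.4° / 2.000 = 1.869 m/s².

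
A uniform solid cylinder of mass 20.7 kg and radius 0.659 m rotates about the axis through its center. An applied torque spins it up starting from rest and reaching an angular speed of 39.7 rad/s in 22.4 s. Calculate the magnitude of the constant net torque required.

I = ½MR² = (1/2)(20.7)(0.659)² = 4.495 kg·m².
α = Δω/Δt = (39.7 − 0)/22.4 = 1.772 rad/s².
τ = Iα = (4.495)(1.772) = 7.966 N·m.

τ ≈ 7.97 N·m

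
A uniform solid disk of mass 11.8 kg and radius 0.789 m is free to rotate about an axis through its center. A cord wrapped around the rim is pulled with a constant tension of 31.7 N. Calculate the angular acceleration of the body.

α ≈ 6.81 rad/s²

I = ½MR² = (1/2)(11.8)(0.789)² = 3.673 kg·m².
τ = F R = (31.7)(0.789) = 25.01 N·m.
From τ = Iα: α = 25.01/3.673 = 6.810 rad/s².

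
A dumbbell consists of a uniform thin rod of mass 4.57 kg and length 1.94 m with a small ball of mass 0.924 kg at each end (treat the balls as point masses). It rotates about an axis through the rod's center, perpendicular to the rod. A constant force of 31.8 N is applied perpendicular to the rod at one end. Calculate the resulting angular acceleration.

α ≈ 9.72 rad/s²

I_rod = (1/12)ML² = (1/12)(4.57)(1.94)² = 1.433 kg·m².
I_balls = 2·m·(L/2)² = 2(0.924)(0.9700)² = 1.739 kg·m².
Total I = 3.172 kg·m².
τ = F·(L/2) = (31.8)(0.970) = 30.85 N·m.
α = τ/I = 30.85/3.172 = 9.724 rad/s².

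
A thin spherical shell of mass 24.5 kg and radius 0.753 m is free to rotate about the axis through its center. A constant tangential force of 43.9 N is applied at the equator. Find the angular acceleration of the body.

α ≈ 3.57 rad/s²

I = (2/3)MR² = (2/3)(24.5)(0.753)² = 9.261 kg·m².
τ = F R = (43.9)(0.753) = 33.06 N·m.
From τ = Iα: α = 33.06/9.261 = 3.569 rad/s².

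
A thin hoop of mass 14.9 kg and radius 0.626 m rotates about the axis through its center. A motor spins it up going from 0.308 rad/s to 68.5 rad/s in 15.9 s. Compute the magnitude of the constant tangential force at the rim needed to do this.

F ≈ 40.0 N

I = MR² = (14.9)(0.626)² = 5.839 kg·m².
α = Δω/Δt = (68.5 − 0.308)/15.9 = 4.289 rad/s².
The required torque is τ = Iα = (5.839)(4.289) = 25.04 N·m.
A tangential force at the rim gives τ = FR, so F = τ/R = 25.04/0.626 = 40.00 N.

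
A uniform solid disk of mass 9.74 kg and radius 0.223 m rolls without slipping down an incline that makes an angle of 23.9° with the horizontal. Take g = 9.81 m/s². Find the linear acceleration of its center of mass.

a ≈ 2.65 m/s²

Translation along the incline: Mg sinθ − f = Ma.
Rotation about the center: fR = Iα with I = ½MR². No-slip gives a = αR, so f = (I/R²)a = (1/2)M a.
Substituting: Mg sinθ = (1 + 0.5000)Ma, so a = g sinθ/(1 + 0.5000) = (9.81) sin 23.9° / 1.500 = 2.650 m/s².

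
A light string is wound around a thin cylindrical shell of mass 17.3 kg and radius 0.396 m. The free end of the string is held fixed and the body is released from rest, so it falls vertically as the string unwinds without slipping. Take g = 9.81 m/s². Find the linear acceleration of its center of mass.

Translation: Mg − T = Ma. Rotation about the center: TR = Iα with I = MR².
With a = αR: T = (I/R²)a = M a, so Mg = (1 + 1.000)Ma.
a = g/(1 + 1.000) = 9.81/2.000 = 4.905 m/s².

a ≈ 4.91 m/s²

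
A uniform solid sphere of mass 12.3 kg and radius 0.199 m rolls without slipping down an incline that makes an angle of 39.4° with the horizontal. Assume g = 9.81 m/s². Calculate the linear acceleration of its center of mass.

Translation along the incline: Mg sinθ − f = Ma.
Rotation about the center: fR = Iα with I = (2/5)MR². No-slip gives a = αR, so f = (I/R²)a = (2/5)M a.
Substituting: Mg sinθ = (1 + 0.4000)Ma, so a = g sinθ/(1 + 0.4000) = (9.81) sin 39.4° / 1.400 = 4.448 m/s².

a ≈ 4.45 m/s²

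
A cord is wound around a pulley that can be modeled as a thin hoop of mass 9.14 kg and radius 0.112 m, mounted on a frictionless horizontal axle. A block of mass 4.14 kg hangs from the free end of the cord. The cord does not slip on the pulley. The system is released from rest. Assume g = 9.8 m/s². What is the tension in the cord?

I = MR² = (9.14)(0.112)² = 0.1147 kg·m².
Block: mg − T = ma. Pulley: TR = Iα. No-slip: a = αR, so T = (I/R²)a = 9.140·a.
Then mg = (m + 9.140)a, so a = (4.14)(9.8)/(4.14 + 9.140) = 3.055 m/s².
T = 9.140·a = 27.92 N.

T ≈ 27.9 N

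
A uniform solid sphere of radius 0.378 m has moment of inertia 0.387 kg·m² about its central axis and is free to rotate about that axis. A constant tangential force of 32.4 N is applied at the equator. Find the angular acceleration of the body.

α ≈ 31.6 rad/s²

τ = F R = (32.4)(0.378) = 12.25 N·m.
Newton's second law for rotation, τ = Iα, gives α = τ/I = 12.25/0.3870 = 31.65 rad/s².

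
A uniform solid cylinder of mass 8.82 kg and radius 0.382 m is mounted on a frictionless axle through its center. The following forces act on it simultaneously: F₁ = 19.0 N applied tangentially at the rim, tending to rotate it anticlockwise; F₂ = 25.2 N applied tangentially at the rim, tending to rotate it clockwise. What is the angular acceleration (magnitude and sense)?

α ≈ 3.68 rad/s², clockwise

I = ½MR² = (1/2)(8.82)(0.382)² = 0.6435 kg·m².
Taking anticlockwise as positive: τ₁ = +(19.0)(0.382) = +7.258 N·m; τ₂ = −(25.2)(0.382) = −9.626 N·m.
Net torque τ = -2.368 N·m.
α = τ/I = -2.368/0.6435 = -3.680 rad/s².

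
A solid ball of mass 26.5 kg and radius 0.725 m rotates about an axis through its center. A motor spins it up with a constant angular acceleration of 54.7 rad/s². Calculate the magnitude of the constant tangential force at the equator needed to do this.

F ≈ 420 N

I = (2/5)MR² = (2/5)(26.5)(0.725)² = 5.572 kg·m².
The required torque is τ = Iα = (5.572)(54.70) = 304.8 N·m.
A tangential force at the equator gives τ = FR, so F = τ/R = 304.8/0.725 = 420.4 N.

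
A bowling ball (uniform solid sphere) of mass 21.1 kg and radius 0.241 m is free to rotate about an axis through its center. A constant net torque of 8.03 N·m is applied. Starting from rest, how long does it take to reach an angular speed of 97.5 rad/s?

t ≈ 5.95 s

I = (2/5)MR² = (2/5)(21.1)(0.241)² = 0.4902 kg·m².
α = τ/I = 8.03/0.4902 = 16.38 rad/s².
ω = αt ⇒ t = ω/α = 97.5/16.38 = 5.952 s.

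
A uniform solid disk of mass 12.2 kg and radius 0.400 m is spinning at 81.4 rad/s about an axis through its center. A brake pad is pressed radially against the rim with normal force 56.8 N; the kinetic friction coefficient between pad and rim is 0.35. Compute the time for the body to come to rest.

I = ½MR² = (1/2)(12.2)(0.400)² = 0.9760 kg·m².
Friction force f = μN = (0.35)(56.8) = 19.88 N at the rim; torque magnitude τ = fR = 7.952 N·m, opposing ω.
|α| = τ/I = 7.952/0.9760 = 8.148 rad/s² (deceleration).
0 = ω₀ − |α|t ⇒ t = ω₀/|α| = 81.4/8.148 = 9.991 s.

t ≈ 9.99 s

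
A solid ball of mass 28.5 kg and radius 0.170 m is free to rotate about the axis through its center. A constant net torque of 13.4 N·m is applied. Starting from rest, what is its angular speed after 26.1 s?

ω ≈ 1060 rad/s

I = (2/5)MR² = (2/5)(28.5)(0.170)² = 0.3295 kg·m².
α = τ/I = 13.4/0.3295 = 40.67 rad/s².
ω = ω₀ + αt = 0 + (40.67)(26.1) = 1062 rad/s.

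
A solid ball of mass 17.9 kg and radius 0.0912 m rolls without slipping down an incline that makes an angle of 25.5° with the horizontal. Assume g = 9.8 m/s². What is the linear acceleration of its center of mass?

a ≈ 3.01 m/s²

Translation along the incline: Mg sinθ − f = Ma.
Rotation about the center: fR = Iα with I = (2/5)MR². No-slip gives a = αR, so f = (I/R²)a = (2/5)M a.
Substituting: Mg sinθ = (1 + 0.4000)Ma, so a = g sinθ/(1 + 0.4000) = (9.8) sin 25.5° / 1.400 = 3.014 m/s².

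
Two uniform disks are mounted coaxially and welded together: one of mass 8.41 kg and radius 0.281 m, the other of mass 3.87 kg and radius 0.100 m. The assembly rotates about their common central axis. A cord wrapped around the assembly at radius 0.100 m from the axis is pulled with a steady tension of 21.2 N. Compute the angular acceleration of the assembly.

I = ½M₁R₁² + ½M₂R₂² = ½(8.41)(0.281)² + ½(3.87)(0.100)² = 0.3514 kg·m².
τ = F r = (21.2)(0.100) = 2.120 N·m.
α = τ/I = 2.120/0.3514 = 6.033 rad/s².

α ≈ 6.03 rad/s²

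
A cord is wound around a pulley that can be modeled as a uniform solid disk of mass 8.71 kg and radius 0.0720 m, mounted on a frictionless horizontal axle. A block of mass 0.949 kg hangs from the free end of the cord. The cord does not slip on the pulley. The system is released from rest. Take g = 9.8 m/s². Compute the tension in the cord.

I = ½MR² = (1/2)(8.71)(0.0720)² = 0.02258 kg·m².
Block: mg − T = ma. Pulley: TR = Iα. No-slip: a = αR, so T = (I/R²)a = 4.355·a.
Then mg = (m + 4.355)a, so a = (0.949)(9.8)/(0.949 + 4.355) = 1.753 m/s².
T = 4.355·a = 7.636 N.

T ≈ 7.64 N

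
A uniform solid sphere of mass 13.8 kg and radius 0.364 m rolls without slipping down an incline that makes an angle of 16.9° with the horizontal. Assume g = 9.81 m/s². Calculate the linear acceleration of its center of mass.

Translation along the incline: Mg sinθ − f = Ma.
Rotation about the center: fR = Iα with I = (2/5)MR². No-slip gives a = αR, so f = (I/R²)a = (2/5)M a.
Substituting: Mg sinθ = (1 + 0.4000)Ma, so a = g sinθ/(1 + 0.4000) = (9.81) sin 16.9° / 1.400 = 2.037 m/s².

a ≈ 2.04 m/s²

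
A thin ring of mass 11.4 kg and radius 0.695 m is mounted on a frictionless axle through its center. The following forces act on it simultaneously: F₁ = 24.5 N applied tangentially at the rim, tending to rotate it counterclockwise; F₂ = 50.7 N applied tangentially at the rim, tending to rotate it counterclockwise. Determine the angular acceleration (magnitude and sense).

α ≈ 9.49 rad/s², counterclockwise

I = MR² = (11.4)(0.695)² = 5.506 kg·m².
Taking counterclockwise as positive: τ₁ = +(24.5)(0.695) = +17.03 N·m; τ₂ = +(50.7)(0.695) = +35.24 N·m.
Net torque τ = 52.26 N·m.
α = τ/I = 52.26/5.506 = 9.491 rad/s².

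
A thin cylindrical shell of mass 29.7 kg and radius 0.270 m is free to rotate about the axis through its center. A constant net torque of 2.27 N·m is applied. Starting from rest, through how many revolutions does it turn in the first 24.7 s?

≈ 50.9 revolutions

I = MR² = (29.7)(0.270)² = 2.165 kg·m².
α = τ/I = 2.27/2.165 = 1.048 rad/s².
θ = ½αt² = ½(1.048)(24.7)² = 319.8 rad.
Revolutions = θ/(2π) = 50.90.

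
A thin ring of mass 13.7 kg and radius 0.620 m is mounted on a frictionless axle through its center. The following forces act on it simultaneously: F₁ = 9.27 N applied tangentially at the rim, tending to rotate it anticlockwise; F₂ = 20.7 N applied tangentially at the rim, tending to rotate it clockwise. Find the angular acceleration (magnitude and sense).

α ≈ 1.35 rad/s², clockwise

I = MR² = (13.7)(0.620)² = 5.266 kg·m².
Taking anticlockwise as positive: τ₁ = +(9.27)(0.620) = +5.747 N·m; τ₂ = −(20.7)(0.620) = −12.83 N·m.
Net torque τ = -7.087 N·m.
α = τ/I = -7.087/5.266 = -1.346 rad/s².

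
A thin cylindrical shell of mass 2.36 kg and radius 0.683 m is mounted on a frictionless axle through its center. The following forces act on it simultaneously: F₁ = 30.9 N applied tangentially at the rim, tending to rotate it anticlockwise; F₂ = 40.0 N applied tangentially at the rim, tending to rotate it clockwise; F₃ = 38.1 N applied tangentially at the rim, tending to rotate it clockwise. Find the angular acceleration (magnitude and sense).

I = MR² = (2.36)(0.683)² = 1.101 kg·m².
Taking anticlockwise as positive: τ₁ = +(30.9)(0.683) = +21.10 N·m; τ₂ = −(40.0)(0.683) = −27.32 N·m; τ₃ = −(38.1)(0.683) = −26.02 N·m.
Net torque τ = -32.24 N·m.
α = τ/I = -32.24/1.101 = -29.28 rad/s².

α ≈ 29.3 rad/s², clockwise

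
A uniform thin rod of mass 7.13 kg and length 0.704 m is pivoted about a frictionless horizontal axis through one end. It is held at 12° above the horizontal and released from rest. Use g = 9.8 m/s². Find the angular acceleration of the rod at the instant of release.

About the pivot, I = (1/3)ML² = (1/3)(7.13)(0.704)² = 1.178 kg·m².
The weight acts at the center, a distance L/2 = 0.3520 m from the pivot; τ = Mg(L/2) cos 12° = 24.06 N·m.
α = τ/I = 24.06/1.178 = 20.42 rad/s².

α ≈ 20.4 rad/s²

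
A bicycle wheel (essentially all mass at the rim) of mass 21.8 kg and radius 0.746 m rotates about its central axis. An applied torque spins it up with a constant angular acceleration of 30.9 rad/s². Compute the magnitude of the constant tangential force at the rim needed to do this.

F ≈ 503 N

I = MR² = (21.8)(0.746)² = 12.13 kg·m².
The required torque is τ = Iα = (12.13)(30.90) = 374.9 N·m.
A tangential force at the rim gives τ = FR, so F = τ/R = 374.9/0.746 = 502.5 N.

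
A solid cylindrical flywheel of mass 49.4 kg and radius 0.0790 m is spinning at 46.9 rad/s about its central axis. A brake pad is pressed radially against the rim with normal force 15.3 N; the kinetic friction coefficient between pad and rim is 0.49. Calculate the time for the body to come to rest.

t ≈ 12.2 s

I = ½MR² = (1/2)(49.4)(0.0790)² = 0.1542 kg·m².
Friction force f = μN = (0.49)(15.3) = 7.497 N at the rim; torque magnitude τ = fR = 0.5923 N·m, opposing ω.
|α| = τ/I = 0.5923/0.1542 = 3.842 rad/s² (deceleration).
0 = ω₀ − |α|t ⇒ t = ω₀/|α| = 46.9/3.842 = 12.21 s.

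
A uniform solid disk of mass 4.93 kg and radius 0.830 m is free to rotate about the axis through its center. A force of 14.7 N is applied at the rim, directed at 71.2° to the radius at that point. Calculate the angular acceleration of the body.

I = ½MR² = (1/2)(4.93)(0.830)² = 1.698 kg·m².
Only the tangential component produces torque: τ = F R sinθ = (14.7)(0.830) sin 71.2° = 11.55 N·m.
From τ = Iα: α = 11.55/1.698 = 6.802 rad/s².

α ≈ 6.80 rad/s²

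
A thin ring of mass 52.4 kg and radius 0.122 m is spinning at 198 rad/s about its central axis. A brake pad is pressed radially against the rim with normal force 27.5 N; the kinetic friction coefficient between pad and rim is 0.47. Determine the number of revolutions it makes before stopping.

I = MR² = (52.4)(0.122)² = 0.7799 kg·m².
Friction force f = μN = (0.47)(27.5) = 12.92 N at the rim; torque magnitude τ = fR = 1.577 N·m, opposing ω.
|α| = τ/I = 1.577/0.7799 = 2.022 rad/s² (deceleration).
ω² = ω₀² − 2|α|θ with ω = 0 ⇒ θ = ω₀²/(2|α|) = 9695 rad = 1543 rev.

≈ 1540 revolutions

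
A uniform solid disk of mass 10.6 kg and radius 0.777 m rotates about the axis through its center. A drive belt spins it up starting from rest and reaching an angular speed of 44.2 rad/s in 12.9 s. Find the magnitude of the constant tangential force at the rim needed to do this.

I = ½MR² = (1/2)(10.6)(0.777)² = 3.200 kg·m².
α = Δω/Δt = (44.2 − 0)/12.9 = 3.426 rad/s².
The required torque is τ = Iα = (3.200)(3.426) = 10.96 N·m.
A tangential force at the rim gives τ = FR, so F = τ/R = 10.96/0.777 = 14.11 N.

F ≈ 14.1 N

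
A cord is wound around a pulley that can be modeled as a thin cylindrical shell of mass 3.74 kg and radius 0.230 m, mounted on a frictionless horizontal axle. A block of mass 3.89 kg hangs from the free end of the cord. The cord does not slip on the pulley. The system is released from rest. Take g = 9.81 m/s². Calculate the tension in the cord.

I = MR² = (3.74)(0.230)² = 0.1978 kg·m².
Block: mg − T = ma. Pulley: TR = Iα. No-slip: a = αR, so T = (I/R²)a = 3.740·a.
Then mg = (m + 3.740)a, so a = (3.89)(9.81)/(3.89 + 3.740) = 5.001 m/s².
T = 3.740·a = 18.71 N.

T ≈ 18.7 N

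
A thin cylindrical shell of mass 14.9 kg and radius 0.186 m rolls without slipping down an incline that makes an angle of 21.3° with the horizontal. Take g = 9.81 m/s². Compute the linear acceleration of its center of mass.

Translation along the incline: Mg sinθ − f = Ma.
Rotation about the center: fR = Iα with I = MR². No-slip gives a = αR, so f = (I/R²)a = M a.
Substituting: Mg sinθ = (1 + 1.000)Ma, so a = g sinθ/(1 + 1.000) = (9.81) sin 21.3° / 2.000 = 1.782 m/s².

a ≈ 1.78 m/s²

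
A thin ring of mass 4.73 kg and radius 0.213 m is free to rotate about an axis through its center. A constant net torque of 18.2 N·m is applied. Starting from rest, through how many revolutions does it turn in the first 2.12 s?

≈ 30.3 revolutions

I = MR² = (4.73)(0.213)² = 0.2146 kg·m².
α = τ/I = 18.2/0.2146 = 84.81 rad/s².
θ = ½αt² = ½(84.81)(2.12)² = 190.6 rad.
Revolutions = θ/(2π) = 30.33.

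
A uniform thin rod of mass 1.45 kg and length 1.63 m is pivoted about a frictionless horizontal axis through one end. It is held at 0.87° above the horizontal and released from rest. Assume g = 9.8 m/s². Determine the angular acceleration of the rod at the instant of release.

About the pivot, I = (1/3)ML² = (1/3)(1.45)(1.63)² = 1.284 kg·m².
The weight acts at the center, a distance L/2 = 0.8150 m from the pivot; τ = Mg(L/2) cos 0.87° = 11.58 N·m.
α = τ/I = 11.58/1.284 = 9.017 rad/s².
(Equivalently α = (3g/(2L)) cos 0.87° = 9.017 rad/s².)

α ≈ 9.02 rad/s²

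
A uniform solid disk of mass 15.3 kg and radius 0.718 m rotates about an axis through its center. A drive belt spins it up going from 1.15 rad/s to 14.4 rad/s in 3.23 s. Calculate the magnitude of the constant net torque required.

τ ≈ 16.2 N·m

I = ½MR² = (1/2)(15.3)(0.718)² = 3.944 kg·m².
α = Δω/Δt = (14.4 − 1.15)/3.23 = 4.102 rad/s².
τ = Iα = (3.944)(4.102) = 16.18 N·m.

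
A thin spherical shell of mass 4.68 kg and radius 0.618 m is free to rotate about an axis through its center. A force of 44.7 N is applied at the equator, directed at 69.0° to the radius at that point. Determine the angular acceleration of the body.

I = (2/3)MR² = (2/3)(4.68)(0.618)² = 1.192 kg·m².
Only the tangential component produces torque: τ = F R sinθ = (44.7)(0.618) sin 69.0° = 25.79 N·m.
Newton's second law for rotation, τ = Iα, gives α = τ/I = 25.79/1.192 = 21.64 rad/s².

α ≈ 21.6 rad/s²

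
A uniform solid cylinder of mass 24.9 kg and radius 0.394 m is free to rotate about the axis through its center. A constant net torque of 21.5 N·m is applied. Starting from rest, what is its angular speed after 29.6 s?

ω ≈ 329 rad/s

I = ½MR² = (1/2)(24.9)(0.394)² = 1.933 kg·m².
α = τ/I = 21.5/1.933 = 11.12 rad/s².
ω = ω₀ + αt = 0 + (11.12)(29.6) = 329.3 rad/s.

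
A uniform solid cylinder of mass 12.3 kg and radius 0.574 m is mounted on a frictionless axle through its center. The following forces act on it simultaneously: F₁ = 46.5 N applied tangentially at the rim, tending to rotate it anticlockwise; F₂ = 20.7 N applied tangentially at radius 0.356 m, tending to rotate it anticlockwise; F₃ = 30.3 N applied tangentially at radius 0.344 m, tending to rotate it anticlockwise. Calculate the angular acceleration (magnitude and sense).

I = ½MR² = (1/2)(12.3)(0.574)² = 2.026 kg·m².
Taking anticlockwise as positive: τ₁ = +(46.5)(0.574) = +26.69 N·m; τ₂ = +(20.7)(0.356) = +7.369 N·m; τ₃ = +(30.3)(0.344) = +10.42 N·m.
Net torque τ = 44.48 N·m.
α = τ/I = 44.48/2.026 = 21.95 rad/s².

α ≈ 22.0 rad/s², anticlockwise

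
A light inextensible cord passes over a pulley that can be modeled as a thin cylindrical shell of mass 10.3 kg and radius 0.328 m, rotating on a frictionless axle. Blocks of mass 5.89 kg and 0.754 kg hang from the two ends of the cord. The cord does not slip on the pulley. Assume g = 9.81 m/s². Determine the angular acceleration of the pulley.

α ≈ 9.07 rad/s²

I = MR² = (10.3)(0.328)² = 1.108 kg·m².
Heavier block: m₁g − T₁ = m₁a. Lighter block: T₂ − m₂g = m₂a.
Pulley: (T₁ − T₂)R = Iα = I(a/R), so T₁ − T₂ = (I/R²)a = 1·M_p a = 10.30·a.
Adding the three: (m₁ − m₂)g = (m₁ + m₂ + 10.30)a, so a = (5.89 − 0.754)(9.81)/(5.89 + 0.754 + 10.30) = 2.974 m/s².
α = a/R = 2.974/0.328 = 9.066 rad/s².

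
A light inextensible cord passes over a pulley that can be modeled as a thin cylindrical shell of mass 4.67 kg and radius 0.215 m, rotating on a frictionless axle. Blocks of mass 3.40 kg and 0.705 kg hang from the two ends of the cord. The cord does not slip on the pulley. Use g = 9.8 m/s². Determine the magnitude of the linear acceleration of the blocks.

a ≈ 3.01 m/s²

I = MR² = (4.67)(0.215)² = 0.2159 kg·m².
Heavier block: m₁g − T₁ = m₁a. Lighter block: T₂ − m₂g = m₂a.
Pulley: (T₁ − T₂)R = Iα = I(a/R), so T₁ − T₂ = (I/R²)a = 1·M_p a = 4.670·a.
Adding the three: (m₁ − m₂)g = (m₁ + m₂ + 4.670)a, so a = (3.40 − 0.705)(9.8)/(3.40 + 0.705 + 4.670) = 3.010 m/s².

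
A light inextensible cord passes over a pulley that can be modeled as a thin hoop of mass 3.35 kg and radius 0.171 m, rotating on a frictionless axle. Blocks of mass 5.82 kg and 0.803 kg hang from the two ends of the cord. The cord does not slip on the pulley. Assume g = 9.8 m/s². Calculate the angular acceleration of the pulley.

α ≈ 28.8 rad/s²

I = MR² = (3.35)(0.171)² = 0.09796 kg·m².
Heavier block: m₁g − T₁ = m₁a. Lighter block: T₂ − m₂g = m₂a.
Pulley: (T₁ − T₂)R = Iα = I(a/R), so T₁ − T₂ = (I/R²)a = 1·M_p a = 3.350·a.
Adding the three: (m₁ − m₂)g = (m₁ + m₂ + 3.350)a, so a = (5.82 − 0.803)(9.8)/(5.82 + 0.803 + 3.350) = 4.930 m/s².
α = a/R = 4.930/0.171 = 28.83 rad/s².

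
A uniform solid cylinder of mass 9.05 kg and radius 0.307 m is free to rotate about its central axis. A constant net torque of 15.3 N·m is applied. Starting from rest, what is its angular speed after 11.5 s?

I = ½MR² = (1/2)(9.05)(0.307)² = 0.4265 kg·m².
α = τ/I = 15.3/0.4265 = 35.88 rad/s².
ω = ω₀ + αt = 0 + (35.88)(11.5) = 412.6 rad/s.

ω ≈ 413 rad/s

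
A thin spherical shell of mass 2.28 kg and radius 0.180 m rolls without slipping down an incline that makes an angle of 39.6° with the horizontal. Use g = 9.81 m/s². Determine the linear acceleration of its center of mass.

Translation along the incline: Mg sinθ − f = Ma.
Rotation about the center: fR = Iα with I = (2/3)MR². No-slip gives a = αR, so f = (I/R²)a = (2/3)M a.
Substituting: Mg sinθ = (1 + 0.6667)Ma, so a = g sinθ/(1 + 0.6667) = (9.81) sin 39.6° / 1.667 = 3.752 m/s².

a ≈ 3.75 m/s²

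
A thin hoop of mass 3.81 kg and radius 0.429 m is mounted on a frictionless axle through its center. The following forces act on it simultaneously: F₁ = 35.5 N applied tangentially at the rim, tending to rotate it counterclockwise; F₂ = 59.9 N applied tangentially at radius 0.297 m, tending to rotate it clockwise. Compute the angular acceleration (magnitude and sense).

I = MR² = (3.81)(0.429)² = 0.7012 kg·m².
Taking counterclockwise as positive: τ₁ = +(35.5)(0.429) = +15.23 N·m; τ₂ = −(59.9)(0.297) = −17.79 N·m.
Net torque τ = -2.561 N·m.
α = τ/I = -2.561/0.7012 = -3.652 rad/s².

α ≈ 3.65 rad/s², clockwise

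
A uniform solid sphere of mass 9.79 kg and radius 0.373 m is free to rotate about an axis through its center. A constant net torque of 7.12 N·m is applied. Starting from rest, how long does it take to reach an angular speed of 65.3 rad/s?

I = (2/5)MR² = (2/5)(9.79)(0.373)² = 0.5448 kg·m².
α = τ/I = 7.12/0.5448 = 13.07 rad/s².
ω = αt ⇒ t = ω/α = 65.3/13.07 = 4.997 s.

t ≈ 5.00 s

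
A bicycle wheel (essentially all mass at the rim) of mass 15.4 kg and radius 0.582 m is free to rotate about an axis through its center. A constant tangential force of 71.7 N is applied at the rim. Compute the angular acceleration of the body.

α ≈ 8.00 rad/s²

I = MR² = (15.4)(0.582)² = 5.216 kg·m².
τ = F R = (71.7)(0.582) = 41.73 N·m.
From τ = Iα: α = 41.73/5.216 = 8.000 rad/s².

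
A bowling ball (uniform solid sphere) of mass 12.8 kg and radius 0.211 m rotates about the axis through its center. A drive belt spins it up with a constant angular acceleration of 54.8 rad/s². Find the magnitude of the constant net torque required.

τ ≈ 12.5 N·m

I = (2/5)MR² = (2/5)(12.8)(0.211)² = 0.2279 kg·m².
τ = Iα = (0.2279)(54.80) = 12.49 N·m.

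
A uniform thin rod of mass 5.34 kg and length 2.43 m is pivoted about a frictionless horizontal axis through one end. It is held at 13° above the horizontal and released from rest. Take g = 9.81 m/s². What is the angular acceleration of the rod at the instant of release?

α ≈ 5.90 rad/s²

About the pivot, I = (1/3)ML² = (1/3)(5.34)(2.43)² = 10.51 kg·m².
The weight acts at the center, a distance L/2 = 1.215 m from the pivot; τ = Mg(L/2) cos 13° = 62.02 N·m.
α = τ/I = 62.02/10.51 = 5.900 rad/s².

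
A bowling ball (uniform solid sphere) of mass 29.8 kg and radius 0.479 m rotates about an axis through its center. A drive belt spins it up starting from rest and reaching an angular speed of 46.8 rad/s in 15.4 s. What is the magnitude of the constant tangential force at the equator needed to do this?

F ≈ 17.4 N

I = (2/5)MR² = (2/5)(29.8)(0.479)² = 2.735 kg·m².
α = Δω/Δt = (46.8 − 0)/15.4 = 3.039 rad/s².
The required torque is τ = Iα = (2.735)(3.039) = 8.311 N·m.
A tangential force at the equator gives τ = FR, so F = τ/R = 8.311/0.479 = 17.35 N.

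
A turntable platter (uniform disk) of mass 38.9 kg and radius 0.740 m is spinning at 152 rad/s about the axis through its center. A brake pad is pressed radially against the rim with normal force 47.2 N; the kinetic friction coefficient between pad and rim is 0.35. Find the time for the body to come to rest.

t ≈ 132 s

I = ½MR² = (1/2)(38.9)(0.740)² = 10.65 kg·m².
Friction force f = μN = (0.35)(47.2) = 16.52 N at the rim; torque magnitude τ = fR = 12.22 N·m, opposing ω.
|α| = τ/I = 12.22/10.65 = 1.148 rad/s² (deceleration).
0 = ω₀ − |α|t ⇒ t = ω₀/|α| = 152/1.148 = 132.4 s.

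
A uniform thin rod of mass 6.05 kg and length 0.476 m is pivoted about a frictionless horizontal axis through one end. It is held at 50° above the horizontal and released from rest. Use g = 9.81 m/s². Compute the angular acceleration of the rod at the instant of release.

About the pivot, I = (1/3)ML² = (1/3)(6.05)(0.476)² = 0.4569 kg·m².
The weight acts at the center, a distance L/2 = 0.2380 m from the pivot; τ = Mg(L/2) cos 50° = 9.080 N·m.
α = τ/I = 9.080/0.4569 = 19.87 rad/s².
(Equivalently α = (3g/(2L)) cos 50° = 19.87 rad/s².)

α ≈ 19.9 rad/s²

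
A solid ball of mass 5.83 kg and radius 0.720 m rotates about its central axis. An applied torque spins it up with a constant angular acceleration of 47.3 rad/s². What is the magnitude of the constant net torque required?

τ ≈ 57.2 N·m

I = (2/5)MR² = (2/5)(5.83)(0.720)² = 1.209 kg·m².
τ = Iα = (1.209)(47.30) = 57.18 N·m.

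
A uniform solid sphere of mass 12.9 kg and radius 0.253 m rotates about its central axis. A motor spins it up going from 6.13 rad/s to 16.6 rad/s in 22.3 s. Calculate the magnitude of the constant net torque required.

I = (2/5)MR² = (2/5)(12.9)(0.253)² = 0.3303 kg·m².
α = Δω/Δt = (16.6 − 6.13)/22.3 = 0.4695 rad/s².
τ = Iα = (0.3303)(0.4695) = 0.1551 N·m.

τ ≈ 0.155 N·m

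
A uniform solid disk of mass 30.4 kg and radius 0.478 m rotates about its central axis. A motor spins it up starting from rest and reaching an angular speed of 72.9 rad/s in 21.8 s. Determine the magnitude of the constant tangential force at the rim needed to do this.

F ≈ 24.3 N

I = ½MR² = (1/2)(30.4)(0.478)² = 3.473 kg·m².
α = Δω/Δt = (72.9 − 0)/21.8 = 3.344 rad/s².
The required torque is τ = Iα = (3.473)(3.344) = 11.61 N·m.
A tangential force at the rim gives τ = FR, so F = τ/R = 11.61/0.478 = 24.30 N.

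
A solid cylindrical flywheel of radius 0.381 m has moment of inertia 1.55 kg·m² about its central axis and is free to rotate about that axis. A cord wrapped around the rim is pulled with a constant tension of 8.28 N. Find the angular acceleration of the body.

α ≈ 2.04 rad/s²

τ = F R = (8.28)(0.381) = 3.155 N·m.
Newton's second law for rotation, τ = Iα, gives α = τ/I = 3.155/1.550 = 2.035 rad/s².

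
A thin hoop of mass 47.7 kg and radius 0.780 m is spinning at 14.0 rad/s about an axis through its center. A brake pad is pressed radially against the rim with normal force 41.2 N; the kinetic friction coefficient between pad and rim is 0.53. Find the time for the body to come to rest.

t ≈ 23.9 s

I = MR² = (47.7)(0.780)² = 29.02 kg·m².
Friction force f = μN = (0.53)(41.2) = 21.84 N at the rim; torque magnitude τ = fR = 17.03 N·m, opposing ω.
|α| = τ/I = 17.03/29.02 = 0.5869 rad/s² (deceleration).
0 = ω₀ − |α|t ⇒ t = ω₀/|α| = 14.0/0.5869 = 23.85 s.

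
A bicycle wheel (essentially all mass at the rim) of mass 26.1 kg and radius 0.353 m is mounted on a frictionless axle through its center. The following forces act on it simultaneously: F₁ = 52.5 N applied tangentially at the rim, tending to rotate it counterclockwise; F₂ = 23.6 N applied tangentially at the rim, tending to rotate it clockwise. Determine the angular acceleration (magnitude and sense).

I = MR² = (26.1)(0.353)² = 3.252 kg·m².
Taking counterclockwise as positive: τ₁ = +(52.5)(0.353) = +18.53 N·m; τ₂ = −(23.6)(0.353) = −8.331 N·m.
Net torque τ = 10.20 N·m.
α = τ/I = 10.20/3.252 = 3.137 rad/s².

α ≈ 3.14 rad/s², counterclockwise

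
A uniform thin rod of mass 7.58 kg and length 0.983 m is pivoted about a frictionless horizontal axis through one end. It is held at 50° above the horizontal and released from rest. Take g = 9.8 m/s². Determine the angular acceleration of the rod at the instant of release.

α ≈ 9.61 rad/s²

About the pivot, I = (1/3)ML² = (1/3)(7.58)(0.983)² = 2.441 kg·m².
The weight acts at the center, a distance L/2 = 0.4915 m from the pivot; τ = Mg(L/2) cos 50° = 23.47 N·m.
α = τ/I = 23.47/2.441 = 9.612 rad/s².
(Equivalently α = (3g/(2L)) cos 50° = 9.612 rad/s².)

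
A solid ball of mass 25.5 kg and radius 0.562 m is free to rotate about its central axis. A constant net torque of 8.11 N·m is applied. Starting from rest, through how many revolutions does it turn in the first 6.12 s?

≈ 7.50 revolutions

I = (2/5)MR² = (2/5)(25.5)(0.562)² = 3.222 kg·m².
α = τ/I = 8.11/3.222 = 2.517 rad/s².
θ = ½αt² = ½(2.517)(6.12)² = 47.14 rad.
Revolutions = θ/(2π) = 7.503.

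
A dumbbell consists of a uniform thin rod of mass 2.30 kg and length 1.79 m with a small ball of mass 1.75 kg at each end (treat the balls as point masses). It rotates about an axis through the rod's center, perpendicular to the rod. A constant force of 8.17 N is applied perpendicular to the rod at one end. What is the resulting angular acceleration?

α ≈ 2.14 rad/s²

I_rod = (1/12)ML² = (1/12)(2.30)(1.79)² = 0.6141 kg·m².
I_balls = 2·m·(L/2)² = 2(1.75)(0.8950)² = 2.804 kg·m².
Total I = 3.418 kg·m².
τ = F·(L/2) = (8.17)(0.895) = 7.312 N·m.
α = τ/I = 7.312/3.418 = 2.139 rad/s².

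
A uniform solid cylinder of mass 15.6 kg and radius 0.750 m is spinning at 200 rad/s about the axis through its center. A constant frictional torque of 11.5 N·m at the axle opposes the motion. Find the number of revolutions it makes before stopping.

I = ½MR² = (1/2)(15.6)(0.750)² = 4.387 kg·m².
The net torque has magnitude 11.5 N·m, opposing ω.
|α| = τ/I = 11.50/4.387 = 2.621 rad/s² (deceleration).
ω² = ω₀² − 2|α|θ with ω = 0 ⇒ θ = ω₀²/(2|α|) = 7630 rad = 1214 rev.

≈ 1210 revolutions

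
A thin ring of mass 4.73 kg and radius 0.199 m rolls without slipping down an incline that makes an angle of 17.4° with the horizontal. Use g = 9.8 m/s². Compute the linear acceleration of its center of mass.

a ≈ 1.47 m/s²

Translation along the incline: Mg sinθ − f = Ma.
Rotation about the center: fR = Iα with I = MR². No-slip gives a = αR, so f = (I/R²)a = M a.
Substituting: Mg sinθ = (1 + 1.000)Ma, so a = g sinθ/(1 + 1.000) = (9.8) sin 17.4° / 2.000 = 1.465 m/s².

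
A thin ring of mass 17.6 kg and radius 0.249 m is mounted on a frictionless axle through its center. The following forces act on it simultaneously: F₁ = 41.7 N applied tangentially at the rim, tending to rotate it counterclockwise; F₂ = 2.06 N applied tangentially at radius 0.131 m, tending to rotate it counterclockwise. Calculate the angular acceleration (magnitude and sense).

α ≈ 9.76 rad/s², counterclockwise

I = MR² = (17.6)(0.249)² = 1.091 kg·m².
Taking counterclockwise as positive: τ₁ = +(41.7)(0.249) = +10.38 N·m; τ₂ = +(2.06)(0.131) = +0.2699 N·m.
Net torque τ = 10.65 N·m.
α = τ/I = 10.65/1.091 = 9.763 rad/s².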